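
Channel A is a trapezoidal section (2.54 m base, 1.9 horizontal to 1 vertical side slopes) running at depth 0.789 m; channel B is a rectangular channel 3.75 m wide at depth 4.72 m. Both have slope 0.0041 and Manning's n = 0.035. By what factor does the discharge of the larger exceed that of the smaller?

10.2

Channel A: With bottom width b = 2.54 m and side slope z = 1.9: A = (b + zy)y = (2.54 + 1.9×0.789)×0.789 = 3.187 m²; P = b + 2y√(1+z²) = 2.54 + 2×0.789×2.147 = 5.928 m. Hydraulic radius R = A/P = 3.187/5.928 = 0.5376 m. Q_A = (1/0.035)·3.187·0.5376^(2/3)·√0.0041 = 3.855 m³/s.
Channel B: Flow area A = b·y = 3.75 × 4.72 = 17.7 m². Wetted perimeter P = b + 2y = 3.75 + 2×4.72 = 13.19 m. Hydraulic radius R = A/P = 17.7/13.19 = 1.342 m. Q_B = (1/0.035)·17.7·1.342^(2/3)·√0.0041 = 39.4 m³/s.
The larger discharge is 39.4 m³/s and the smaller is 3.855 m³/s; the ratio is 10.2.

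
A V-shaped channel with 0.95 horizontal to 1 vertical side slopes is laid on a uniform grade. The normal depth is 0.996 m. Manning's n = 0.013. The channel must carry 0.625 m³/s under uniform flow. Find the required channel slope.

For a triangular section with side slope z = 0.95: A = zy² = 0.95×0.996² = 0.9424 m²; P = 2y√(1+z²) = 2×0.996×1.379 = 2.748 m.
Hydraulic radius R = A/P = 0.9424/2.748 = 0.343 m.
From Manning's equation, S = [nQ / (1 A R^(2/3))]² = [0.013 × 0.625 / (1 × 0.9424 × 0.343^(2/3))]² = 0.00031.

S = 0.00031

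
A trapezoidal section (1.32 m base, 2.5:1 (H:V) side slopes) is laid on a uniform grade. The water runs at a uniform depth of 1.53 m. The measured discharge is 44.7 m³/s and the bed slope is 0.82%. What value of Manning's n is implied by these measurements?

n = 0.014

With bottom width b = 1.32 m and side slope z = 2.5: A = (b + zy)y = (1.32 + 2.5×1.53)×1.53 = 7.872 m²; P = b + 2y√(1+z²) = 1.32 + 2×1.53×2.693 = 9.559 m.
Hydraulic radius R = A/P = 7.872/9.559 = 0.8235 m.
Rearranging Manning's equation: n = (1/Q) A R^(2/3) S^(1/2) = (1/44.7) × 7.872 × 0.8235^(2/3) × √0.0082 = 0.014.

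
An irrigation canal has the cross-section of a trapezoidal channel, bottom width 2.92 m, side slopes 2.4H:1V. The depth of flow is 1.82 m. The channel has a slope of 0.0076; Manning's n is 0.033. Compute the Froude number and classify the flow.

With bottom width b = 2.92 m and side slope z = 2.4: A = (b + zy)y = (2.92 + 2.4×1.82)×1.82 = 13.26 m²; P = b + 2y√(1+z²) = 2.92 + 2×1.82×2.6 = 12.38 m.
Hydraulic radius R = A/P = 13.26/12.38 = 1.071 m.
V = (1/n) R^(2/3) √S = (1/0.033) × 1.071^(2/3) × √0.0076 = 2.765 m/s. Hydraulic depth D_h = A/T = 13.26/11.66 = 1.138 m.
Froude number Fr = V/√(g·D_h) = 2.765/√(9.81×1.138) = 0.828, which is less than 1, so the flow is subcritical.

subcritical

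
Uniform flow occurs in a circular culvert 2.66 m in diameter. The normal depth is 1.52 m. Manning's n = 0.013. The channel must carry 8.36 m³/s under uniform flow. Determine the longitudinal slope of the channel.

For a circular section of diameter D = 2.66 m at depth y = 1.52 m, the central angle is θ = 2 arccos(1 − 2y/D) = 3.428 rad. Then A = (D²/8)(θ − sin θ) = 3.282 m² and P = Dθ/2 = 4.56 m.
Hydraulic radius R = A/P = 3.282/4.56 = 0.7199 m.
From Manning's equation, S = [nQ / (1 A R^(2/3))]² = [0.013 × 8.36 / (1 × 3.282 × 0.7199^(2/3))]² = 0.0017.

S = 0.0017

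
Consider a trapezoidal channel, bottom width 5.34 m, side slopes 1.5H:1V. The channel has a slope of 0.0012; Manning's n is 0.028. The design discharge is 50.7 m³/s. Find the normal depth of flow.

Manning's equation rearranged: A R^(2/3) = nQ / (1·√S) = 0.028 × 50.7 / (√0.0012) = 40.98.
At y = 3.26 m: A R^(2/3) = 52.07 — high.
At y = 2.42 m: A R^(2/3) = 28.99 — low.
At y = 2.89 m: A R^(2/3) = 40.98 — ≈ 40.98.

y_n = 2.89 m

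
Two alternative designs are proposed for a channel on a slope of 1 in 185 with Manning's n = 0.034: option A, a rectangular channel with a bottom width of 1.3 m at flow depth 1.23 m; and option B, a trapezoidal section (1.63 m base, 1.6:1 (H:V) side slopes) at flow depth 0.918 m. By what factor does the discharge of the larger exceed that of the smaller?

Channel A: Flow area A = b·y = 1.3 × 1.23 = 1.599 m². Wetted perimeter P = b + 2y = 1.3 + 2×1.23 = 3.76 m. Hydraulic radius R = A/P = 1.599/3.76 = 0.4253 m. Q_A = (1/0.034)·1.599·0.4253^(2/3)·√0.005405 = 1.955 m³/s.
Channel B: With bottom width b = 1.63 m and side slope z = 1.6: A = (b + zy)y = (1.63 + 1.6×0.918)×0.918 = 2.845 m²; P = b + 2y√(1+z²) = 1.63 + 2×0.918×1.887 = 5.094 m. Hydraulic radius R = A/P = 2.845/5.094 = 0.5584 m. Q_B = (1/0.034)·2.845·0.5584^(2/3)·√0.005405 = 4.171 m³/s.
The larger discharge is 4.171 m³/s and the smaller is 1.955 m³/s; the ratio is 2.13.

2.13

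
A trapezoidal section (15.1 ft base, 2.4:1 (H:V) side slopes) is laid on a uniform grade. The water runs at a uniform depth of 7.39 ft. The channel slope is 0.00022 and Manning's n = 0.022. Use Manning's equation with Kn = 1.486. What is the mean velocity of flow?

With bottom width b = 15.1 ft and side slope z = 2.4: A = (b + zy)y = (15.1 + 2.4×7.39)×7.39 = 242.7 ft²; P = b + 2y√(1+z²) = 15.1 + 2×7.39×2.6 = 53.53 ft.
Hydraulic radius R = A/P = 242.7/53.53 = 4.533 ft.
From Manning's equation, V = (1.486/n) R^(2/3) S^(1/2) = (1.486/0.022) × 4.533^(2/3) × 0.00022^(1/2) = 2.74 ft/s.

V = 2.74 ft/s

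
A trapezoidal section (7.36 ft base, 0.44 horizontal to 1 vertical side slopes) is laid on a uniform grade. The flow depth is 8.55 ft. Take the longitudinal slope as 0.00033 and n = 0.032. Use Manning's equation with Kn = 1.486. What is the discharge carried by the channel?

With bottom width b = 7.36 ft and side slope z = 0.44: A = (b + zy)y = (7.36 + 0.44×8.55)×8.55 = 95.09 ft²; P = b + 2y√(1+z²) = 7.36 + 2×8.55×1.093 = 26.04 ft.
Hydraulic radius R = A/P = 95.09/26.04 = 3.652 ft.
Manning's equation: Q = (1.486/n) A R^(2/3) S^(1/2) = (1.486/0.032) × 95.09 × 3.652^(2/3) × 0.00033^(1/2) = 190 ft³/s.

Q = 190 ft³/s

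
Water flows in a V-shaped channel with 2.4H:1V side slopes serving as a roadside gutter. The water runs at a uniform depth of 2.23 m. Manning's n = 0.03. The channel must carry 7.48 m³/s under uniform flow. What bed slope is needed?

S = 0.00034

For a triangular section with side slope z = 2.4: A = zy² = 2.4×2.23² = 11.93 m²; P = 2y√(1+z²) = 2×2.23×2.6 = 11.6 m.
Hydraulic radius R = A/P = 11.93/11.6 = 1.029 m.
From Manning's equation, S = [nQ / (1 A R^(2/3))]² = [0.03 × 7.48 / (1 × 11.93 × 1.029^(2/3))]² = 0.00034.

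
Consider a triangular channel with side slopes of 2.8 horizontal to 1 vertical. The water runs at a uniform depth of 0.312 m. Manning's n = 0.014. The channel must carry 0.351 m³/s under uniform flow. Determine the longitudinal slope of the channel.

For a triangular section with side slope z = 2.8: A = zy² = 2.8×0.312² = 0.2726 m²; P = 2y√(1+z²) = 2×0.312×2.973 = 1.855 m.
Hydraulic radius R = A/P = 0.2726/1.855 = 0.1469 m.
From Manning's equation, S = [nQ / (1 A R^(2/3))]² = [0.014 × 0.351 / (1 × 0.2726 × 0.1469^(2/3))]² = 0.00419.

S = 0.00419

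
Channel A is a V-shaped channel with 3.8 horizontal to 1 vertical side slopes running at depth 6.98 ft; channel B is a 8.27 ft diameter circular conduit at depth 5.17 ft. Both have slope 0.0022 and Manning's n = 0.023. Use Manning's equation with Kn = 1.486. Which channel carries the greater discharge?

Channel A: For a triangular section with side slope z = 3.8: A = zy² = 3.8×6.98² = 185.1 ft²; P = 2y√(1+z²) = 2×6.98×3.929 = 54.85 ft. Hydraulic radius R = A/P = 185.1/54.85 = 3.375 ft. Q_A = (1.486/0.023)·185.1·3.375^(2/3)·√0.0022 = 1262 ft³/s.
Channel B: For a circular section of diameter D = 8.27 ft at depth y = 5.17 ft, the central angle is θ = 2 arccos(1 − 2y/D) = 3.648 rad. Then A = (D²/8)(θ − sin θ) = 35.33 ft² and P = Dθ/2 = 15.08 ft. Hydraulic radius R = A/P = 35.33/15.08 = 2.342 ft. Q_B = (1.486/0.023)·35.33·2.342^(2/3)·√0.0022 = 188.8 ft³/s.
Q_A = 1262 ft³/s vs Q_B = 188.8 ft³/s, so channel A carries more.

channel A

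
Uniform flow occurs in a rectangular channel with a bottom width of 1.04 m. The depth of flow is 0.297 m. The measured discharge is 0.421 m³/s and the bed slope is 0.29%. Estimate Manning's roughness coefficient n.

n = 0.013

Flow area A = b·y = 1.04 × 0.297 = 0.3089 m². Wetted perimeter P = b + 2y = 1.04 + 2×0.297 = 1.634 m.
Hydraulic radius R = A/P = 0.3089/1.634 = 0.189 m.
Rearranging Manning's equation: n = (1/Q) A R^(2/3) S^(1/2) = (1/0.421) × 0.3089 × 0.189^(2/3) × √0.0029 = 0.013.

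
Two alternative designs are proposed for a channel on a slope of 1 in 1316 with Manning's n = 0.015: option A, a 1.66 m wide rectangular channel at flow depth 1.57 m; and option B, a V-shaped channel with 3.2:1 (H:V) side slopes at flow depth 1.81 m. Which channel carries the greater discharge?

Channel A: Flow area A = b·y = 1.66 × 1.57 = 2.606 m². Wetted perimeter P = b + 2y = 1.66 + 2×1.57 = 4.8 m. Hydraulic radius R = A/P = 2.606/4.8 = 0.543 m. Q_A = (1/0.015)·2.606·0.543^(2/3)·√0.0007599 = 3.188 m³/s.
Channel B: For a triangular section with side slope z = 3.2: A = zy² = 3.2×1.81² = 10.48 m²; P = 2y√(1+z²) = 2×1.81×3.353 = 12.14 m. Hydraulic radius R = A/P = 10.48/12.14 = 0.8638 m. Q_B = (1/0.015)·10.48·0.8638^(2/3)·√0.0007599 = 17.47 m³/s.
Q_A = 3.188 m³/s vs Q_B = 17.47 m³/s, so channel B carries more.

channel B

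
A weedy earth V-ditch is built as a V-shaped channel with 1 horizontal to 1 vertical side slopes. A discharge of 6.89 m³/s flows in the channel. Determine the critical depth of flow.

At critical depth, Q² T / (g A³) = 1, i.e. A³/T = Q²/g = 6.89²/9.81 = 4.839.
At y = 1.41 m: A³/T = 2.787 — low.
At y = 1.57 m: A³/T = 4.769 — close enough.

y_c = 1.57 m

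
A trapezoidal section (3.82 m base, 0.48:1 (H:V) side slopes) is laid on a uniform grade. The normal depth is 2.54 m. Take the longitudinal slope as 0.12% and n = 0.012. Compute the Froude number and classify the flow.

subcritical

With bottom width b = 3.82 m and side slope z = 0.48: A = (b + zy)y = (3.82 + 0.48×2.54)×2.54 = 12.8 m²; P = b + 2y√(1+z²) = 3.82 + 2×2.54×1.109 = 9.455 m.
Hydraulic radius R = A/P = 12.8/9.455 = 1.354 m.
V = (1/n) R^(2/3) √S = (1/0.012) × 1.354^(2/3) × √0.0012 = 3.533 m/s. Hydraulic depth D_h = A/T = 12.8/6.258 = 2.045 m.
Froude number Fr = V/√(g·D_h) = 3.533/√(9.81×2.045) = 0.789, which is less than 1, so the flow is subcritical.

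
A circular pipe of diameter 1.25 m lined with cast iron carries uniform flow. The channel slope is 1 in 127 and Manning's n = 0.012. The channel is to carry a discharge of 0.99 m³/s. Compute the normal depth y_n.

Manning's equation rearranged: A R^(2/3) = nQ / (1·√S) = 0.012 × 0.99 / (√0.007874) = 0.1339.
At y = 0.504 m: A R^(2/3) = 0.1932 — too large.
At y = 0.414 m: A R^(2/3) = 0.1338 — close enough.

y_n = 0.414 m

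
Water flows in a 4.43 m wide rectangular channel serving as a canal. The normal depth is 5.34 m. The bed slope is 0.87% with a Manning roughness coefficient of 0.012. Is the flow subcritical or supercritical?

Flow area A = b·y = 4.43 × 5.34 = 23.66 m². Wetted perimeter P = b + 2y = 4.43 + 2×5.34 = 15.11 m.
Hydraulic radius R = A/P = 23.66/15.11 = 1.566 m.
V = (1/n) R^(2/3) √S = (1/0.012) × 1.566^(2/3) × √0.0087 = 10.48 m/s. Hydraulic depth D_h = A/T = 23.66/4.43 = 5.34 m.
Froude number Fr = V/√(g·D_h) = 10.48/√(9.81×5.34) = 1.45, which is greater than 1, so the flow is supercritical.

supercritical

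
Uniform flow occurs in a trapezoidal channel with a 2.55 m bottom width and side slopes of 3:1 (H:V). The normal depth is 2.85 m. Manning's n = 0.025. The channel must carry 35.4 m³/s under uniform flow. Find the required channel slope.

With bottom width b = 2.55 m and side slope z = 3: A = (b + zy)y = (2.55 + 3×2.85)×2.85 = 31.64 m²; P = b + 2y√(1+z²) = 2.55 + 2×2.85×3.162 = 20.57 m.
Hydraulic radius R = A/P = 31.64/20.57 = 1.538 m.
From Manning's equation, S = [nQ / (1 A R^(2/3))]² = [0.025 × 35.4 / (1 × 31.64 × 1.538^(2/3))]² = 0.000441.

S = 0.000441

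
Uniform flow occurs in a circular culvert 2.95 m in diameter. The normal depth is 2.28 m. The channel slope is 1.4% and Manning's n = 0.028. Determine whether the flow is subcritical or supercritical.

subcritical

For a circular section of diameter D = 2.95 m at depth y = 2.28 m, the central angle is θ = 2 arccos(1 − 2y/D) = 4.296 rad. Then A = (D²/8)(θ − sin θ) = 5.668 m² and P = Dθ/2 = 6.337 m.
Hydraulic radius R = A/P = 5.668/6.337 = 0.8945 m.
V = (1/n) R^(2/3) √S = (1/0.028) × 0.8945^(2/3) × √0.014 = 3.923 m/s. Hydraulic depth D_h = A/T = 5.668/2.472 = 2.293 m.
Froude number Fr = V/√(g·D_h) = 3.923/√(9.81×2.293) = 0.827, which is less than 1, so the flow is subcritical.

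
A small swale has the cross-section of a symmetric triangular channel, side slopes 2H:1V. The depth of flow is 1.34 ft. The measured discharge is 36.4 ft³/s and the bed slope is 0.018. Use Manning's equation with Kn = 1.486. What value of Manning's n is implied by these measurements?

For a triangular section with side slope z = 2: A = zy² = 2×1.34² = 3.591 ft²; P = 2y√(1+z²) = 2×1.34×2.236 = 5.993 ft.
Hydraulic radius R = A/P = 3.591/5.993 = 0.5993 ft.
Rearranging Manning's equation: n = (1.486/Q) A R^(2/3) S^(1/2) = (1.486/36.4) × 3.591 × 0.5993^(2/3) × √0.018 = 0.014.

n = 0.014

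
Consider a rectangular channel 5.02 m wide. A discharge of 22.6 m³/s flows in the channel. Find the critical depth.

For a rectangular channel, critical depth y_c = (q²/g)^(1/3) where q = Q/b = 22.6/5.02 = 4.502 m²/s.
So y_c = (4.502²/9.81)^(1/3) = 1.27 m.

y_c = 1.27 m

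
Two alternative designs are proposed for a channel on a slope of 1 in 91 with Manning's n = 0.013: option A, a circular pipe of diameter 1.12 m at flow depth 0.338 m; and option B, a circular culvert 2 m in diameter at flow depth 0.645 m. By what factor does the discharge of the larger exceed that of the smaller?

Channel A: For a circular section of diameter D = 1.12 m at depth y = 0.338 m, the central angle is θ = 2 arccos(1 − 2y/D) = 2.326 rad. Then A = (D²/8)(θ − sin θ) = 0.2506 m² and P = Dθ/2 = 1.303 m. Hydraulic radius R = A/P = 0.2506/1.303 = 0.1924 m. Q_A = (1/0.013)·0.2506·0.1924^(2/3)·√0.01099 = 0.6736 m³/s.
Channel B: For a circular section of diameter D = 2 m at depth y = 0.645 m, the central angle is θ = 2 arccos(1 − 2y/D) = 2.416 rad. Then A = (D²/8)(θ − sin θ) = 0.876 m² and P = Dθ/2 = 2.416 m. Hydraulic radius R = A/P = 0.876/2.416 = 0.3626 m. Q_B = (1/0.013)·0.876·0.3626^(2/3)·√0.01099 = 3.592 m³/s.
The larger discharge is 3.592 m³/s and the smaller is 0.6736 m³/s; the ratio is 5.33.

5.33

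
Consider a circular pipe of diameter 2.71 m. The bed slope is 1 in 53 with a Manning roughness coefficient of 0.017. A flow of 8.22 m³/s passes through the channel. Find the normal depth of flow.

Manning's equation rearranged: A R^(2/3) = nQ / (1·√S) = 0.017 × 8.22 / (√0.01887) = 1.017.
At y = 0.985 m: A R^(2/3) = 1.256 — too large.
At y = 0.734 m: A R^(2/3) = 0.7139 — too small.
At y = 0.881 m: A R^(2/3) = 1.017 — matches.

y_n = 0.881 m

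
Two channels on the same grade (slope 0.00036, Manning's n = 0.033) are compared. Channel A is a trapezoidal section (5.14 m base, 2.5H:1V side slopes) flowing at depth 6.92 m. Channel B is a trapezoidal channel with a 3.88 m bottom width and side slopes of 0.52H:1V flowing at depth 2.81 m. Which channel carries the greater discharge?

channel A

Channel A: With bottom width b = 5.14 m and side slope z = 2.5: A = (b + zy)y = (5.14 + 2.5×6.92)×6.92 = 155.3 m²; P = b + 2y√(1+z²) = 5.14 + 2×6.92×2.693 = 42.41 m. Hydraulic radius R = A/P = 155.3/42.41 = 3.662 m. Q_A = (1/0.033)·155.3·3.662^(2/3)·√0.00036 = 212.1 m³/s.
Channel B: With bottom width b = 3.88 m and side slope z = 0.52: A = (b + zy)y = (3.88 + 0.52×2.81)×2.81 = 15.01 m²; P = b + 2y√(1+z²) = 3.88 + 2×2.81×1.127 = 10.21 m. Hydraulic radius R = A/P = 15.01/10.21 = 1.469 m. Q_B = (1/0.033)·15.01·1.469^(2/3)·√0.00036 = 11.15 m³/s.
Q_A = 212.1 m³/s vs Q_B = 11.15 m³/s, so channel A carries more.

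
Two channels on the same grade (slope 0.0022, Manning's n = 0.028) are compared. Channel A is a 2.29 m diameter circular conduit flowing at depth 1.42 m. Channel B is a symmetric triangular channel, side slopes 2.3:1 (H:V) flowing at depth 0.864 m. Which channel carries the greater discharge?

channel A

Channel A: For a circular section of diameter D = 2.29 m at depth y = 1.42 m, the central angle is θ = 2 arccos(1 − 2y/D) = 3.627 rad. Then A = (D²/8)(θ − sin θ) = 2.683 m² and P = Dθ/2 = 4.153 m. Hydraulic radius R = A/P = 2.683/4.153 = 0.6461 m. Q_A = (1/0.028)·2.683·0.6461^(2/3)·√0.0022 = 3.359 m³/s.
Channel B: For a triangular section with side slope z = 2.3: A = zy² = 2.3×0.864² = 1.717 m²; P = 2y√(1+z²) = 2×0.864×2.508 = 4.334 m. Hydraulic radius R = A/P = 1.717/4.334 = 0.3962 m. Q_B = (1/0.028)·1.717·0.3962^(2/3)·√0.0022 = 1.551 m³/s.
Q_A = 3.359 m³/s vs Q_B = 1.551 m³/s, so channel A carries more.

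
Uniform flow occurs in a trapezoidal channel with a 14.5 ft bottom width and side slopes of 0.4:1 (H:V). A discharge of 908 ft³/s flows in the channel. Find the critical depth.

y_c = 4.74 ft

At critical depth, Q² T / (g A³) = 1, i.e. A³/T = Q²/g = 908²/32.2 = 25600.
At y = 5.34 ft: A³/T = 37350 — too large.
At y = 3.46 ft: A³/T = 9613 — too small.
At y = 4.74 ft: A³/T = 25660 — matches.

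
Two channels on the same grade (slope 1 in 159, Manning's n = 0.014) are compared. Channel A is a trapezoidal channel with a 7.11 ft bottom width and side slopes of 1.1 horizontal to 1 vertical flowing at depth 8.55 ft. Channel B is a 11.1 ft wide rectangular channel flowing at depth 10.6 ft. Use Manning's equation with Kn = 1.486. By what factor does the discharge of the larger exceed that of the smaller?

1.35

Channel A: With bottom width b = 7.11 ft and side slope z = 1.1: A = (b + zy)y = (7.11 + 1.1×8.55)×8.55 = 141.2 ft²; P = b + 2y√(1+z²) = 7.11 + 2×8.55×1.487 = 32.53 ft. Hydraulic radius R = A/P = 141.2/32.53 = 4.341 ft. Q_A = (1.486/0.014)·141.2·4.341^(2/3)·√0.006289 = 3163 ft³/s.
Channel B: Flow area A = b·y = 11.1 × 10.6 = 117.7 ft². Wetted perimeter P = b + 2y = 11.1 + 2×10.6 = 32.3 ft. Hydraulic radius R = A/P = 117.7/32.3 = 3.643 ft. Q_B = (1.486/0.014)·117.7·3.643^(2/3)·√0.006289 = 2345 ft³/s.
The larger discharge is 3163 ft³/s and the smaller is 2345 ft³/s; the ratio is 1.35.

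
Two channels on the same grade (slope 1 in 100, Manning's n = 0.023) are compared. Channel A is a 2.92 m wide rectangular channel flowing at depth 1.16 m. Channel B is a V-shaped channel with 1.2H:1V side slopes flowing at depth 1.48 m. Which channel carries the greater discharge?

channel A

Channel A: Flow area A = b·y = 2.92 × 1.16 = 3.387 m². Wetted perimeter P = b + 2y = 2.92 + 2×1.16 = 5.24 m. Hydraulic radius R = A/P = 3.387/5.24 = 0.6464 m. Q_A = (1/0.023)·3.387·0.6464^(2/3)·√0.01 = 11.01 m³/s.
Channel B: For a triangular section with side slope z = 1.2: A = zy² = 1.2×1.48² = 2.628 m²; P = 2y√(1+z²) = 2×1.48×1.562 = 4.624 m. Hydraulic radius R = A/P = 2.628/4.624 = 0.5685 m. Q_B = (1/0.023)·2.628·0.5685^(2/3)·√0.01 = 7.843 m³/s.
Q_A = 11.01 m³/s vs Q_B = 7.843 m³/s, so channel A carries more.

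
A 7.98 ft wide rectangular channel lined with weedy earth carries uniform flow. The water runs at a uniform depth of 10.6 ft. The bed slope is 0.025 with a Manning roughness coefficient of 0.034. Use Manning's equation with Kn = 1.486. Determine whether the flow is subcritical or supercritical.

Flow area A = b·y = 7.98 × 10.6 = 84.59 ft². Wetted perimeter P = b + 2y = 7.98 + 2×10.6 = 29.18 ft.
Hydraulic radius R = A/P = 84.59/29.18 = 2.899 ft.
V = (1.486/n) R^(2/3) √S = (1.486/0.034) × 2.899^(2/3) × √0.025 = 14.05 ft/s. Hydraulic depth D_h = A/T = 84.59/7.98 = 10.6 ft.
Froude number Fr = V/√(g·D_h) = 14.05/√(32.2×10.6) = 0.76, which is less than 1, so the flow is subcritical.

subcritical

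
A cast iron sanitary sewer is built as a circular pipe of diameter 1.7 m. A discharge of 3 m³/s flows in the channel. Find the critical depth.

y_c = 0.865 m

At critical depth, Q² T / (g A³) = 1, i.e. A³/T = Q²/g = 3²/9.81 = 0.9174.
Trying y = 1.01 m: A³/T = 1.662 — over.
Trying y = 0.696 m: A³/T = 0.4001 — short.
Trying y = 0.865 m: A³/T = 0.9193 — ≈ 0.9174.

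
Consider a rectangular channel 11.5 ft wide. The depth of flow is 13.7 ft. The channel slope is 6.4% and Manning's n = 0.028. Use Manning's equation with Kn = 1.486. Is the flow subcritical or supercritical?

Flow area A = b·y = 11.5 × 13.7 = 157.5 ft². Wetted perimeter P = b + 2y = 11.5 + 2×13.7 = 38.9 ft.
Hydraulic radius R = A/P = 157.5/38.9 = 4.05 ft.
V = (1.486/n) R^(2/3) √S = (1.486/0.028) × 4.05^(2/3) × √0.064 = 34.11 ft/s. Hydraulic depth D_h = A/T = 157.5/11.5 = 13.7 ft.
Froude number Fr = V/√(g·D_h) = 34.11/√(32.2×13.7) = 1.62, which is greater than 1, so the flow is supercritical.

supercritical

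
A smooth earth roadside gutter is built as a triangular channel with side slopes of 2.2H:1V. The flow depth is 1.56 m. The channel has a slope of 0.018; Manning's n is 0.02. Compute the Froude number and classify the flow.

For a triangular section with side slope z = 2.2: A = zy² = 2.2×1.56² = 5.354 m²; P = 2y√(1+z²) = 2×1.56×2.417 = 7.54 m.
Hydraulic radius R = A/P = 5.354/7.54 = 0.7101 m.
V = (1/n) R^(2/3) √S = (1/0.02) × 0.7101^(2/3) × √0.018 = 5.339 m/s. Hydraulic depth D_h = A/T = 5.354/6.864 = 0.78 m.
Froude number Fr = V/√(g·D_h) = 5.339/√(9.81×0.78) = 1.93, which is greater than 1, so the flow is supercritical.

supercritical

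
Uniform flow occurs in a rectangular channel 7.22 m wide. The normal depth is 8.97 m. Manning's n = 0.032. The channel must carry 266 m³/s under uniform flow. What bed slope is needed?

S = 0.0049

Flow area A = b·y = 7.22 × 8.97 = 64.76 m². Wetted perimeter P = b + 2y = 7.22 + 2×8.97 = 25.16 m.
Hydraulic radius R = A/P = 64.76/25.16 = 2.574 m.
From Manning's equation, S = [nQ / (1 A R^(2/3))]² = [0.032 × 266 / (1 × 64.76 × 2.574^(2/3))]² = 0.0049.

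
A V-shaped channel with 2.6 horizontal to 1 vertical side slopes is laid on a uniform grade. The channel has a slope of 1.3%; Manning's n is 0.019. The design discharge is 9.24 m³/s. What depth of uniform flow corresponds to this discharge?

y_n = 0.994 m

Manning's equation rearranged: A R^(2/3) = nQ / (1·√S) = 0.019 × 9.24 / (√0.013) = 1.54.
Try y = 0.88 m: A R^(2/3) = 1.112 — short.
Try y = 0.994 m: A R^(2/3) = 1.539 — matches.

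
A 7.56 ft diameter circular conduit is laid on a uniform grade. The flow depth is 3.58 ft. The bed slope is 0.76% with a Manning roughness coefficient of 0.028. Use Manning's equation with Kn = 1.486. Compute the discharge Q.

Q = 145 ft³/s

For a circular section of diameter D = 7.56 ft at depth y = 3.58 ft, the central angle is θ = 2 arccos(1 − 2y/D) = 3.036 rad. Then A = (D²/8)(θ − sin θ) = 20.93 ft² and P = Dθ/2 = 11.48 ft.
Hydraulic radius R = A/P = 20.93/11.48 = 1.824 ft.
Manning's equation: Q = (1.486/n) A R^(2/3) S^(1/2) = (1.486/0.028) × 20.93 × 1.824^(2/3) × 0.0076^(1/2) = 145 ft³/s.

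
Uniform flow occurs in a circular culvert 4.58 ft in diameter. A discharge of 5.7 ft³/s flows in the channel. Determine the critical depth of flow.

y_c = 0.666 ft

At critical depth, Q² T / (g A³) = 1, i.e. A³/T = Q²/g = 5.7²/32.2 = 1.009.
Try y = 0.548 ft: A³/T = 0.4664 — low.
Try y = 0.756 ft: A³/T = 1.658 — high.
Try y = 0.666 ft: A³/T = 1.007 — close enough.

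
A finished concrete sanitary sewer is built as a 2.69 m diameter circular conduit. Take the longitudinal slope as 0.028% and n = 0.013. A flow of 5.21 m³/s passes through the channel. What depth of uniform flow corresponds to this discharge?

Manning's equation rearranged: A R^(2/3) = nQ / (1·√S) = 0.013 × 5.21 / (√0.00028) = 4.048.
Trying y = 1.49 m: A R^(2/3) = 2.584 — low.
Trying y = 2.05 m: A R^(2/3) = 4.051 — matches.

y_n = 2.05 m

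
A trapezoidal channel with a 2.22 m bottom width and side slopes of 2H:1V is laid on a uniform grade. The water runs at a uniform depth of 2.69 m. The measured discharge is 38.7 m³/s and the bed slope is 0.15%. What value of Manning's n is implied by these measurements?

With bottom width b = 2.22 m and side slope z = 2: A = (b + zy)y = (2.22 + 2×2.69)×2.69 = 20.44 m²; P = b + 2y√(1+z²) = 2.22 + 2×2.69×2.236 = 14.25 m.
Hydraulic radius R = A/P = 20.44/14.25 = 1.435 m.
Rearranging Manning's equation: n = (1/Q) A R^(2/3) S^(1/2) = (1/38.7) × 20.44 × 1.435^(2/3) × √0.0015 = 0.026.

n = 0.026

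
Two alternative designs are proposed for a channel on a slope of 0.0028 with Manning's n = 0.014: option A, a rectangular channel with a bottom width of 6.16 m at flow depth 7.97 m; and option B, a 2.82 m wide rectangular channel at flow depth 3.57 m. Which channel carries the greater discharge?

Channel A: Flow area A = b·y = 6.16 × 7.97 = 49.1 m². Wetted perimeter P = b + 2y = 6.16 + 2×7.97 = 22.1 m. Hydraulic radius R = A/P = 49.1/22.1 = 2.222 m. Q_A = (1/0.014)·49.1·2.222^(2/3)·√0.0028 = 315.9 m³/s.
Channel B: Flow area A = b·y = 2.82 × 3.57 = 10.07 m². Wetted perimeter P = b + 2y = 2.82 + 2×3.57 = 9.96 m. Hydraulic radius R = A/P = 10.07/9.96 = 1.011 m. Q_B = (1/0.014)·10.07·1.011^(2/3)·√0.0028 = 38.32 m³/s.
Q_A = 315.9 m³/s vs Q_B = 38.32 m³/s, so channel A carries more.

channel A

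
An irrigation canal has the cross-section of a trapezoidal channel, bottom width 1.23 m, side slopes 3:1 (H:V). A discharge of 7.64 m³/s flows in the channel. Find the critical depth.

At critical depth, Q² T / (g A³) = 1, i.e. A³/T = Q²/g = 7.64²/9.81 = 5.95.
At y = 0.652 m: A³/T = 1.743 — low.
At y = 1.1 m: A³/T = 15.8 — high.
At y = 0.876 m: A³/T = 5.951 — matches.

y_c = 0.876 m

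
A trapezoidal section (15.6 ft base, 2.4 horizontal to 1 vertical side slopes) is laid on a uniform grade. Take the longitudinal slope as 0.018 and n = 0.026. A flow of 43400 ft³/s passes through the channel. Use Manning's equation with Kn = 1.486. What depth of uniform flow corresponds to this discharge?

y_n = 19.3 ft

Manning's equation rearranged: A R^(2/3) = nQ / (1.486·√S) = 0.026 × 43400 / (1.486 × √0.018) = 5660.
Trying y = 16.1 ft: A R^(2/3) = 3720 — too small.
Trying y = 23.5 ft: A R^(2/3) = 9005 — too large.
Trying y = 19.3 ft: A R^(2/3) = 5659 — close enough.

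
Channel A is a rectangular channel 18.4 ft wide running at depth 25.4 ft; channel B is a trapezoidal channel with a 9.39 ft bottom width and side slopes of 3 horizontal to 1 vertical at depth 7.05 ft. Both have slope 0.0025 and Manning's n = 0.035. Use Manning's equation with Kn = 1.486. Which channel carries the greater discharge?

channel A

Channel A: Flow area A = b·y = 18.4 × 25.4 = 467.4 ft². Wetted perimeter P = b + 2y = 18.4 + 2×25.4 = 69.2 ft. Hydraulic radius R = A/P = 467.4/69.2 = 6.754 ft. Q_A = (1.486/0.035)·467.4·6.754^(2/3)·√0.0025 = 3545 ft³/s.
Channel B: With bottom width b = 9.39 ft and side slope z = 3: A = (b + zy)y = (9.39 + 3×7.05)×7.05 = 215.3 ft²; P = b + 2y√(1+z²) = 9.39 + 2×7.05×3.162 = 53.98 ft. Hydraulic radius R = A/P = 215.3/53.98 = 3.989 ft. Q_B = (1.486/0.035)·215.3·3.989^(2/3)·√0.0025 = 1150 ft³/s.
Q_A = 3545 ft³/s vs Q_B = 1150 ft³/s, so channel A carries more.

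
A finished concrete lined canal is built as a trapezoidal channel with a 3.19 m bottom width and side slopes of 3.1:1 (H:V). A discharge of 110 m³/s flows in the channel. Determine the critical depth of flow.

y_c = 2.57 m

At critical depth, Q² T / (g A³) = 1, i.e. A³/T = Q²/g = 110²/9.81 = 1233.
At y = 2.28 m: A³/T = 738.4 — short.
At y = 2.57 m: A³/T = 1233 — matches.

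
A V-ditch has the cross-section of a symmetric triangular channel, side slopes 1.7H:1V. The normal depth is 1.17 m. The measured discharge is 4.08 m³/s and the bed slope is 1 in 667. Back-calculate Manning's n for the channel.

n = 0.014

For a triangular section with side slope z = 1.7: A = zy² = 1.7×1.17² = 2.327 m²; P = 2y√(1+z²) = 2×1.17×1.972 = 4.615 m.
Hydraulic radius R = A/P = 2.327/4.615 = 0.5042 m.
Rearranging Manning's equation: n = (1/Q) A R^(2/3) S^(1/2) = (1/4.08) × 2.327 × 0.5042^(2/3) × √0.001499 = 0.014.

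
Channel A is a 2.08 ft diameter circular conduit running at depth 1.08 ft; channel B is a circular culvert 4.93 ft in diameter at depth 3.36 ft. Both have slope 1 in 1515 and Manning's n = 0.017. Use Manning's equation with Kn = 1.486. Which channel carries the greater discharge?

channel B

Channel A: For a circular section of diameter D = 2.08 ft at depth y = 1.08 ft, the central angle is θ = 2 arccos(1 − 2y/D) = 3.219 rad. Then A = (D²/8)(θ − sin θ) = 1.782 ft² and P = Dθ/2 = 3.347 ft. Hydraulic radius R = A/P = 1.782/3.347 = 0.5324 ft. Q_A = (1.486/0.017)·1.782·0.5324^(2/3)·√0.0006601 = 2.629 ft³/s.
Channel B: For a circular section of diameter D = 4.93 ft at depth y = 3.36 ft, the central angle is θ = 2 arccos(1 − 2y/D) = 3.885 rad. Then A = (D²/8)(θ − sin θ) = 13.86 ft² and P = Dθ/2 = 9.576 ft. Hydraulic radius R = A/P = 13.86/9.576 = 1.447 ft. Q_B = (1.486/0.017)·13.86·1.447^(2/3)·√0.0006601 = 39.82 ft³/s.
Q_A = 2.629 ft³/s vs Q_B = 39.82 ft³/s, so channel B carries more.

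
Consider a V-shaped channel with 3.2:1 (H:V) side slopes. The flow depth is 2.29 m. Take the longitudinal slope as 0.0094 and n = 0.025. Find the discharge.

For a triangular section with side slope z = 3.2: A = zy² = 3.2×2.29² = 16.78 m²; P = 2y√(1+z²) = 2×2.29×3.353 = 15.35 m.
Hydraulic radius R = A/P = 16.78/15.35 = 1.093 m.
Manning's equation: Q = (1/n) A R^(2/3) S^(1/2) = (1/0.025) × 16.78 × 1.093^(2/3) × 0.0094^(1/2) = 69 m³/s.

Q = 69 m³/s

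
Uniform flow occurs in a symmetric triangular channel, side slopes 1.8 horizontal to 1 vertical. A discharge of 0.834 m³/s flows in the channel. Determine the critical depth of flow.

At critical depth, Q² T / (g A³) = 1, i.e. A³/T = Q²/g = 0.834²/9.81 = 0.0709.
Try y = 0.619 m: A³/T = 0.1472 — high.
Try y = 0.387 m: A³/T = 0.01406 — low.
Try y = 0.535 m: A³/T = 0.071 — close enough.

y_c = 0.535 m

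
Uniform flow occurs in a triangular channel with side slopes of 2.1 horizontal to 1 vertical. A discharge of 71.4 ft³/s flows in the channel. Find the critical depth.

At critical depth, Q² T / (g A³) = 1, i.e. A³/T = Q²/g = 71.4²/32.2 = 158.3.
Try y = 2.8 ft: A³/T = 379.5 — high.
Try y = 1.97 ft: A³/T = 65.42 — low.
Try y = 2.35 ft: A³/T = 158 — ≈ 158.3.

y_c = 2.35 ft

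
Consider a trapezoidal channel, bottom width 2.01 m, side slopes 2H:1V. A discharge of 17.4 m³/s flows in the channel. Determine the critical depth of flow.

y_c = 1.31 m

At critical depth, Q² T / (g A³) = 1, i.e. A³/T = Q²/g = 17.4²/9.81 = 30.86.
Try y = 1.1 m: A³/T = 15.49 — too small.
Try y = 1.53 m: A³/T = 57.41 — too large.
Try y = 1.31 m: A³/T = 30.78 — close enough.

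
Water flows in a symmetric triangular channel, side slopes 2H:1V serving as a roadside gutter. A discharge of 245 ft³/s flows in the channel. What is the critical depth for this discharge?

At critical depth, Q² T / (g A³) = 1, i.e. A³/T = Q²/g = 245²/32.2 = 1864.
At y = 4.46 ft: A³/T = 3529 — high.
At y = 3 ft: A³/T = 486 — low.
At y = 3.93 ft: A³/T = 1875 — close enough.

y_c = 3.93 ft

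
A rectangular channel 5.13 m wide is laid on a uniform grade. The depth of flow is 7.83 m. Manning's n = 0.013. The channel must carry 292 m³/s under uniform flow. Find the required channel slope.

S = 0.00371

Flow area A = b·y = 5.13 × 7.83 = 40.17 m². Wetted perimeter P = b + 2y = 5.13 + 2×7.83 = 20.79 m.
Hydraulic radius R = A/P = 40.17/20.79 = 1.932 m.
From Manning's equation, S = [nQ / (1 A R^(2/3))]² = [0.013 × 292 / (1 × 40.17 × 1.932^(2/3))]² = 0.00371.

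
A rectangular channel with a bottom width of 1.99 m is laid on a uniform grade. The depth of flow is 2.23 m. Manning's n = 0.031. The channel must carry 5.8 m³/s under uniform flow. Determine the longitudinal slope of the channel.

Flow area A = b·y = 1.99 × 2.23 = 4.438 m². Wetted perimeter P = b + 2y = 1.99 + 2×2.23 = 6.45 m.
Hydraulic radius R = A/P = 4.438/6.45 = 0.688 m.
From Manning's equation, S = [nQ / (1 A R^(2/3))]² = [0.031 × 5.8 / (1 × 4.438 × 0.688^(2/3))]² = 0.0027.

S = 0.0027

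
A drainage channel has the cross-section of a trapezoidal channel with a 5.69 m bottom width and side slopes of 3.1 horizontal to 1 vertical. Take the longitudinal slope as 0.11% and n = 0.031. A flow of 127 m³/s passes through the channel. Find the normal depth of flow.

Manning's equation rearranged: A R^(2/3) = nQ / (1·√S) = 0.031 × 127 / (√0.0011) = 118.7.
Trying y = 4.92 m: A R^(2/3) = 201.3 — over.
Trying y = 3.21 m: A R^(2/3) = 76.68 — short.
Trying y = 3.91 m: A R^(2/3) = 119 — close enough.

y_n = 3.91 m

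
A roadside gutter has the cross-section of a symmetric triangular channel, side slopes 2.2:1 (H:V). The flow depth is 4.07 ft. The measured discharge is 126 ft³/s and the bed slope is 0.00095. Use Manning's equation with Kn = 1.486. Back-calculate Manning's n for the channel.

For a triangular section with side slope z = 2.2: A = zy² = 2.2×4.07² = 36.44 ft²; P = 2y√(1+z²) = 2×4.07×2.417 = 19.67 ft.
Hydraulic radius R = A/P = 36.44/19.67 = 1.853 ft.
Rearranging Manning's equation: n = (1.486/Q) A R^(2/3) S^(1/2) = (1.486/126) × 36.44 × 1.853^(2/3) × √0.00095 = 0.02.

n = 0.02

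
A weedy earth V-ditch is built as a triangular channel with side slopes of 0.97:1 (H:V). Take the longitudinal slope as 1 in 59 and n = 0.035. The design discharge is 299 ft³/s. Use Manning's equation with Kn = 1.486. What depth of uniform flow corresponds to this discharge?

y_n = 5.88 ft

Manning's equation rearranged: A R^(2/3) = nQ / (1.486·√S) = 0.035 × 299 / (1.486 × √0.01695) = 54.09.
Trying y = 7 ft: A R^(2/3) = 86.07 — over.
Trying y = 5.09 ft: A R^(2/3) = 36.8 — short.
Trying y = 5.88 ft: A R^(2/3) = 54.07 — matches.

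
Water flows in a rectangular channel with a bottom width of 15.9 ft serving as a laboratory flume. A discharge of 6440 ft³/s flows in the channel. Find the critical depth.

y_c = 17.2 ft

For a rectangular channel, critical depth y_c = (q²/g)^(1/3) where q = Q/b = 6440/15.9 = 405 ft²/s.
So y_c = (405²/32.2)^(1/3) = 17.2 ft.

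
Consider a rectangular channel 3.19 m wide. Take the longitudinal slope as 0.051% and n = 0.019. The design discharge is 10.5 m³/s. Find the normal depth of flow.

Manning's equation rearranged: A R^(2/3) = nQ / (1·√S) = 0.019 × 10.5 / (√0.00051) = 8.834.
Trying y = 3.16 m: A R^(2/3) = 10.48 — too large.
Trying y = 2.75 m: A R^(2/3) = 8.828 — close enough.

y_n = 2.75 m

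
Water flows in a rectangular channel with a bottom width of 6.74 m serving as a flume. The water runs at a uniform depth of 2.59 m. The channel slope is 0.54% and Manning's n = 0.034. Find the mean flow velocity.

V = 2.79 m/s

Flow area A = b·y = 6.74 × 2.59 = 17.46 m². Wetted perimeter P = b + 2y = 6.74 + 2×2.59 = 11.92 m.
Hydraulic radius R = A/P = 17.46/11.92 = 1.464 m.
From Manning's equation, V = (1/n) R^(2/3) S^(1/2) = (1/0.034) × 1.464^(2/3) × 0.0054^(1/2) = 2.79 m/s.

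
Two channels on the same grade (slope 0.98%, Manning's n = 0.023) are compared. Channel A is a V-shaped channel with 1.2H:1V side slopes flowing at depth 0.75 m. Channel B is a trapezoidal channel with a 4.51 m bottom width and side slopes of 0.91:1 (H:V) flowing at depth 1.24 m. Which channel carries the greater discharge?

Channel A: For a triangular section with side slope z = 1.2: A = zy² = 1.2×0.75² = 0.675 m²; P = 2y√(1+z²) = 2×0.75×1.562 = 2.343 m. Hydraulic radius R = A/P = 0.675/2.343 = 0.2881 m. Q_A = (1/0.023)·0.675·0.2881^(2/3)·√0.0098 = 1.267 m³/s.
Channel B: With bottom width b = 4.51 m and side slope z = 0.91: A = (b + zy)y = (4.51 + 0.91×1.24)×1.24 = 6.992 m²; P = b + 2y√(1+z²) = 4.51 + 2×1.24×1.352 = 7.863 m. Hydraulic radius R = A/P = 6.992/7.863 = 0.8892 m. Q_B = (1/0.023)·6.992·0.8892^(2/3)·√0.0098 = 27.83 m³/s.
Q_A = 1.267 m³/s vs Q_B = 27.83 m³/s, so channel B carries more.

channel B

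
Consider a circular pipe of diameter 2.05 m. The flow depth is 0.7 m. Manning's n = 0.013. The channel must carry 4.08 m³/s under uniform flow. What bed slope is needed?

For a circular section of diameter D = 2.05 m at depth y = 0.7 m, the central angle is θ = 2 arccos(1 − 2y/D) = 2.496 rad. Then A = (D²/8)(θ − sin θ) = 0.9954 m² and P = Dθ/2 = 2.559 m.
Hydraulic radius R = A/P = 0.9954/2.559 = 0.389 m.
From Manning's equation, S = [nQ / (1 A R^(2/3))]² = [0.013 × 4.08 / (1 × 0.9954 × 0.389^(2/3))]² = 0.01.

S = 0.01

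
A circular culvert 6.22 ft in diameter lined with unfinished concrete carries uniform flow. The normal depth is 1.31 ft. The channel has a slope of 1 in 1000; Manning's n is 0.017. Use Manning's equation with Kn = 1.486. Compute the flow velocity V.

V = 2.35 ft/s

For a circular section of diameter D = 6.22 ft at depth y = 1.31 ft, the central angle is θ = 2 arccos(1 − 2y/D) = 1.907 rad. Then A = (D²/8)(θ − sin θ) = 4.658 ft² and P = Dθ/2 = 5.931 ft.
Hydraulic radius R = A/P = 4.658/5.931 = 0.7853 ft.
From Manning's equation, V = (1.486/n) R^(2/3) S^(1/2) = (1.486/0.017) × 0.7853^(2/3) × 0.001^(1/2) = 2.35 ft/s.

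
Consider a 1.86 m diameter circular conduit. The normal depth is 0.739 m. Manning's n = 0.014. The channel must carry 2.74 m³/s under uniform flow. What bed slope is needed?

For a circular section of diameter D = 1.86 m at depth y = 0.739 m, the central angle is θ = 2 arccos(1 − 2y/D) = 2.728 rad. Then A = (D²/8)(θ − sin θ) = 1.006 m² and P = Dθ/2 = 2.537 m.
Hydraulic radius R = A/P = 1.006/2.537 = 0.3965 m.
From Manning's equation, S = [nQ / (1 A R^(2/3))]² = [0.014 × 2.74 / (1 × 1.006 × 0.3965^(2/3))]² = 0.00499.

S = 0.00499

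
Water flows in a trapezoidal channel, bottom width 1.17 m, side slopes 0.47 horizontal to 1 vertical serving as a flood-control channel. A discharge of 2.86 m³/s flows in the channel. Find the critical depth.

y_c = 0.761 m

At critical depth, Q² T / (g A³) = 1, i.e. A³/T = Q²/g = 2.86²/9.81 = 0.8338.
Trying y = 0.628 m: A³/T = 0.4425 — too small.
Trying y = 0.761 m: A³/T = 0.8334 — matches.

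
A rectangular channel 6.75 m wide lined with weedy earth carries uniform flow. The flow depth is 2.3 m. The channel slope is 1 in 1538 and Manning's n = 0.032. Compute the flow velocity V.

V = 0.982 m/s

Flow area A = b·y = 6.75 × 2.3 = 15.52 m². Wetted perimeter P = b + 2y = 6.75 + 2×2.3 = 11.35 m.
Hydraulic radius R = A/P = 15.52/11.35 = 1.368 m.
From Manning's equation, V = (1/n) R^(2/3) S^(1/2) = (1/0.032) × 1.368^(2/3) × 0.0006502^(1/2) = 0.982 m/s.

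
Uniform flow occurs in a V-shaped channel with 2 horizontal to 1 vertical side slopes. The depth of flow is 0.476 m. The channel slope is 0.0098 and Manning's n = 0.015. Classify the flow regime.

supercritical

For a triangular section with side slope z = 2: A = zy² = 2×0.476² = 0.4532 m²; P = 2y√(1+z²) = 2×0.476×2.236 = 2.129 m.
Hydraulic radius R = A/P = 0.4532/2.129 = 0.2129 m.
V = (1/n) R^(2/3) √S = (1/0.015) × 0.2129^(2/3) × √0.0098 = 2.353 m/s. Hydraulic depth D_h = A/T = 0.4532/1.904 = 0.238 m.
Froude number Fr = V/√(g·D_h) = 2.353/√(9.81×0.238) = 1.54, which is greater than 1, so the flow is supercritical.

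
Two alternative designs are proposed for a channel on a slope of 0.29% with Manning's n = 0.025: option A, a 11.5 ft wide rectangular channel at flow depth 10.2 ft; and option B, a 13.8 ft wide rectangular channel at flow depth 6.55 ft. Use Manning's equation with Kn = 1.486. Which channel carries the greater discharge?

Channel A: Flow area A = b·y = 11.5 × 10.2 = 117.3 ft². Wetted perimeter P = b + 2y = 11.5 + 2×10.2 = 31.9 ft. Hydraulic radius R = A/P = 117.3/31.9 = 3.677 ft. Q_A = (1.486/0.025)·117.3·3.677^(2/3)·√0.0029 = 894.5 ft³/s.
Channel B: Flow area A = b·y = 13.8 × 6.55 = 90.39 ft². Wetted perimeter P = b + 2y = 13.8 + 2×6.55 = 26.9 ft. Hydraulic radius R = A/P = 90.39/26.9 = 3.36 ft. Q_B = (1.486/0.025)·90.39·3.36^(2/3)·√0.0029 = 649.1 ft³/s.
Q_A = 894.5 ft³/s vs Q_B = 649.1 ft³/s, so channel A carries more.

channel A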